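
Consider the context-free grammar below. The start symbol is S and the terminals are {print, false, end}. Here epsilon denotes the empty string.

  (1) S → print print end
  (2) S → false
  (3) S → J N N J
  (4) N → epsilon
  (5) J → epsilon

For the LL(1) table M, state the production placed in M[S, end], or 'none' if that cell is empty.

FIRST(N): from N→epsilon we get {epsilon}. So FIRST(N) = {epsilon}.
FIRST(J): from J→epsilon we get {epsilon}. So FIRST(J) = {epsilon}.
FIRST(S): from S→print print end we get {print}; from S→false we get {false}; from S→J N N J we get {epsilon}. So FIRST(S) = {epsilon, false, print}.
FOLLOW(S) includes $ since S is the start symbol.
FOLLOW(S): S appears on no right-hand side. Thus FOLLOW(S) = {$}.
For S → print print end: FIRST(print print end) = {print}, so it goes in M[S, t] for t ∈ {print}.
For S → false: FIRST(false) = {false}, so it goes in M[S, t] for t ∈ {false}.
For S → J N N J: FIRST(J N N J) = {epsilon}, so it goes in M[S, t] for t ∈ {}; since epsilon ∈ FIRST, also for every t ∈ FOLLOW(S) = {$}.
None of these place a production in M[S, end].

none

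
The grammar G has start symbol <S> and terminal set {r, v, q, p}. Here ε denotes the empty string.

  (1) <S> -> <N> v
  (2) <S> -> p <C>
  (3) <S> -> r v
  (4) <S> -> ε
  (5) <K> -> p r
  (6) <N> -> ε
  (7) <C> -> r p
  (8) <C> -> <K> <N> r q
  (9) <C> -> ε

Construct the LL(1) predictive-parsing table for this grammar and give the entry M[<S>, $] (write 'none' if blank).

FIRST(<K>) = {p}
FIRST(<N>) = {ε}
FIRST(<S>) = {ε, p, r, v}  (via <N> v)
FIRST(<C>) = {ε, p, r}  (via <K> <N> r q)
FOLLOW(<S>) includes $ since <S> is the start symbol.
FOLLOW(<S>): <S> appears on no right-hand side. Thus FOLLOW(<S>) = {$}.
For <S> -> <N> v: FIRST(<N> v) = {v}, so it goes in M[<S>, t] for t ∈ {v}.
For <S> -> p <C>: FIRST(p <C>) = {p}, so it goes in M[<S>, t] for t ∈ {p}.
For <S> -> r v: FIRST(r v) = {r}, so it goes in M[<S>, t] for t ∈ {r}.
For <S> -> ε: FIRST(ε) = {ε}, so it goes in M[<S>, t] for t ∈ {}; since ε ∈ FIRST, also for every t ∈ FOLLOW(<S>) = {$}.

<S> -> ε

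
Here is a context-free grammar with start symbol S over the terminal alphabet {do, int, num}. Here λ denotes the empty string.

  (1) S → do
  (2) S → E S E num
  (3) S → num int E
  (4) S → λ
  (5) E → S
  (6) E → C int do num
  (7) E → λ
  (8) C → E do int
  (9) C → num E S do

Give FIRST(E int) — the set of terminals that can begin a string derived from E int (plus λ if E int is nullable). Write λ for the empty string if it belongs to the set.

{do, int, num}

FIRST(S) = {λ, do, num}  (via E S E num)
FIRST(E) = {λ, do, num}  (via S, C int do num)
FIRST(C) = {do, num}  (via E do int)
FIRST(E int): take FIRST of each symbol in turn, carrying on past any symbol whose FIRST contains λ; result {do, int, num}.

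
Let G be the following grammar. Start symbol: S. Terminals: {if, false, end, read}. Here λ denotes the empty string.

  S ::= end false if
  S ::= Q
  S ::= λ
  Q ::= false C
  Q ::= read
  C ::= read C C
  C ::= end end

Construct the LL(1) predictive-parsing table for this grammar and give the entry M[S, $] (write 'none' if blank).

S ::= λ

FIRST(Q) = {false, read}
FIRST(C) = {end, read}
FIRST(S) = {λ, end, false, read}  (via Q)
FOLLOW(S) includes $ since S is the start symbol.
FOLLOW(S): S appears on no right-hand side. Thus FOLLOW(S) = {$}.
For S ::= end false if: FIRST(end false if) = {end}, so it goes in M[S, t] for t ∈ {end}.
For S ::= Q: FIRST(Q) = {false, read}, so it goes in M[S, t] for t ∈ {false, read}.
For S ::= λ: FIRST(λ) = {λ}, so it goes in M[S, t] for t ∈ {}; since λ ∈ FIRST, also for every t ∈ FOLLOW(S) = {$}.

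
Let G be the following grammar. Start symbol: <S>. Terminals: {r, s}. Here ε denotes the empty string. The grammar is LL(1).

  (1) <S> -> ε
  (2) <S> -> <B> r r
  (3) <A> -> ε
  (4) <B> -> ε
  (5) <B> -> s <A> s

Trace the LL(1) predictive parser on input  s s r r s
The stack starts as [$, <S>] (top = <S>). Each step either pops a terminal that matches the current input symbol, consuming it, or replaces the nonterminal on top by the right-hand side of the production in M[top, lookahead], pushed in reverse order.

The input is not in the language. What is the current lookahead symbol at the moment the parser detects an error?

s

step 1: stack=$ <S>  input=s s r r s $  — expand <S> -> <B> r r
step 2: stack=$ r r <B>  input=s s r r s $  — expand <B> -> s <A> s
step 3: stack=$ r r s <A> s  input=s s r r s $  — match s
step 4: stack=$ r r s <A>  input=s r r s $  — expand <A> -> ε
step 5: stack=$ r r s  input=s r r s $  — match s
step 6: stack=$ r r  input=r r s $  — match r
step 7: stack=$ r  input=r s $  — match r
step 8: stack=$  input=s $  — error: stack empty but input remains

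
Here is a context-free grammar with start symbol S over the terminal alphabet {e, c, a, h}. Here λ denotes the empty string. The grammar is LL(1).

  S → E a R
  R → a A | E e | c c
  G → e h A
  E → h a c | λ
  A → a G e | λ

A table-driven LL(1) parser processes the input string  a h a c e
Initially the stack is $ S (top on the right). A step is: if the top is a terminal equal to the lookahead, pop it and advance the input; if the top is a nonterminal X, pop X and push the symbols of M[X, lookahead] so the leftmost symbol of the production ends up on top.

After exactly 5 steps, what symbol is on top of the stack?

h

step 1: stack=$ S  input=a h a c e $  — expand S → E a R
step 2: stack=$ R a E  input=a h a c e $  — expand E → λ
step 3: stack=$ R a  input=a h a c e $  — match a
step 4: stack=$ R  input=h a c e $  — expand R → E e
step 5: stack=$ e E  input=h a c e $  — expand E → h a c
Stack after step 5: $ e c a h (top = h).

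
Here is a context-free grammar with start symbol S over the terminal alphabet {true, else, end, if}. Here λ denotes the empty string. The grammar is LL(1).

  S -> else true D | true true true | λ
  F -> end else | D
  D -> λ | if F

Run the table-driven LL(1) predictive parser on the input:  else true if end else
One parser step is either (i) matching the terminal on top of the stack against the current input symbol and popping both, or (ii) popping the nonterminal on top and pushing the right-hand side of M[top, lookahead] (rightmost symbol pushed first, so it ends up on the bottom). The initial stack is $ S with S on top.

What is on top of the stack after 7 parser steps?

else

step 1: stack=$ S  input=else true if end else $  — expand S -> else true D
step 2: stack=$ D true else  input=else true if end else $  — match else
step 3: stack=$ D true  input=true if end else $  — match true
step 4: stack=$ D  input=if end else $  — expand D -> if F
step 5: stack=$ F if  input=if end else $  — match if
step 6: stack=$ F  input=end else $  — expand F -> end else
step 7: stack=$ else end  input=end else $  — match end
Stack after step 7: $ else (top = else).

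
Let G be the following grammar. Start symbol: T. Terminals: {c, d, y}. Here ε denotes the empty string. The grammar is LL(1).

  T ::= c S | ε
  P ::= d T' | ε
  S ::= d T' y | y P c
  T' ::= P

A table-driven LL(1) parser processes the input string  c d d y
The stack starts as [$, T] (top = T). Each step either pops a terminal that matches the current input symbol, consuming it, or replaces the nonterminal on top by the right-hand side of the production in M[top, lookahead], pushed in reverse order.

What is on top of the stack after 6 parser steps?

d

step 1: stack=$ T  input=c d d y $  — expand T ::= c S
step 2: stack=$ S c  input=c d d y $  — match c
step 3: stack=$ S  input=d d y $  — expand S ::= d T' y
step 4: stack=$ y T' d  input=d d y $  — match d
step 5: stack=$ y T'  input=d y $  — expand T' ::= P
step 6: stack=$ y P  input=d y $  — expand P ::= d T'
Stack after step 6: $ y T' d (top = d).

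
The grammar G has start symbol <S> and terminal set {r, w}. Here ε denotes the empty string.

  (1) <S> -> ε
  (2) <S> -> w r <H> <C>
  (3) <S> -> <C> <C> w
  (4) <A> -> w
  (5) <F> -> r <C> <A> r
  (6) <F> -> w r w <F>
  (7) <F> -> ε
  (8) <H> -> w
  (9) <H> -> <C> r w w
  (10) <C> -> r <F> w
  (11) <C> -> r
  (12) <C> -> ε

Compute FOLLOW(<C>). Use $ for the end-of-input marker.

{$, r, w}

FIRST(<A>) = {w}
FIRST(<F>) = {ε, r, w}
FIRST(<C>) = {ε, r}
FIRST(<S>) = {ε, r, w}  (via <C> <C> w)
FIRST(<H>) = {r, w}  (via <C> r w w)
FOLLOW(<S>) includes $ since <S> is the start symbol.
FOLLOW(<S>): <S> appears on no right-hand side. Thus FOLLOW(<S>) = {$}.
FOLLOW(<A>): in <F>->r <C> <A> r, <A> is followed by r with FIRST {r}. Thus FOLLOW(<A>) = {r}.
FOLLOW(<F>): in <F>->w r w <F>, the suffix after <F> is empty (adds nothing new); in <C>->r <F> w, <F> is followed by w with FIRST {w}. Thus FOLLOW(<F>) = {w}.
FOLLOW(<H>): in <S>->w r <H> <C>, <H> is followed by <C> with FIRST {ε, r}; in <S>->w r <H> <C>, the suffix after <H> is nullable, so FOLLOW(<H>) ⊇ FOLLOW(<S>) = {$}. Thus FOLLOW(<H>) = {$, r}.
FOLLOW(<C>): in <S>->w r <H> <C>, the suffix after <C> is empty, so FOLLOW(<C>) ⊇ FOLLOW(<S>) = {$}; in <S>-><C> <C> w (occurrence 1), <C> is followed by <C> w with FIRST {r, w}; in <S>-><C> <C> w (occurrence 2), <C> is followed by w with FIRST {w}; in <F>->r <C> <A> r, <C> is followed by <A> r with FIRST {w}; in <H>-><C> r w w, <C> is followed by r w w with FIRST {r}. Thus FOLLOW(<C>) = {$, r, w}.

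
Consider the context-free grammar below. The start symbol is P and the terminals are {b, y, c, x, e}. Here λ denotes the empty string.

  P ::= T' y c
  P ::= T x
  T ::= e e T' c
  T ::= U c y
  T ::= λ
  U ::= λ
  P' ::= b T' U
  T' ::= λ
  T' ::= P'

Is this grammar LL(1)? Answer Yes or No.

Yes

FIRST(P) = {b, c, e, x, y}
FIRST(T) = {λ, c, e}
FIRST(U) = {λ}
FIRST(P') = {b}
FIRST(T') = {λ, b}
FOLLOW(P) = {$}
FOLLOW(T) = {x}
FOLLOW(U) = {c, y}
FOLLOW(P') = {c, y}
FOLLOW(T') = {c, y}
Each cell of M receives at most one production.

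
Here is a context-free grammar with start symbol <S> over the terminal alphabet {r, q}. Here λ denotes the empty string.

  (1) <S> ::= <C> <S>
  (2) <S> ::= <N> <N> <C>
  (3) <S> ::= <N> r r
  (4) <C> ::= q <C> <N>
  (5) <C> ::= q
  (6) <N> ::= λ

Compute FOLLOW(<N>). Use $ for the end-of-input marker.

{$, q, r}

FIRST(<C>): from <C>::=q <C> <N> we get {q}; from <C>::=q we get {q}. So FIRST(<C>) = {q}.
FIRST(<N>): from <N>::=λ we get {λ}. So FIRST(<N>) = {λ}.
FIRST(<S>): from <S>::=<C> <S> we get {q}; from <S>::=<N> <N> <C> we get {q}; from <S>::=<N> r r we get {r}. So FIRST(<S>) = {q, r}.
FOLLOW(<S>) includes $ since <S> is the start symbol.
FOLLOW(<S>): in <S>::=<C> <S>, the suffix after <S> is empty (adds nothing new). Thus FOLLOW(<S>) = {$}.
FOLLOW(<C>): in <S>::=<C> <S>, <C> is followed by <S> with FIRST {q, r}; in <S>::=<N> <N> <C>, the suffix after <C> is empty, so FOLLOW(<C>) ⊇ FOLLOW(<S>) = {$}; in <C>::=q <C> <N>, <C> is followed by <N> with FIRST {λ}; in <C>::=q <C> <N>, the suffix after <C> is nullable (adds nothing new). Thus FOLLOW(<C>) = {$, q, r}.
FOLLOW(<N>): in <S>::=<N> <N> <C> (occurrence 1), <N> is followed by <N> <C> with FIRST {q}; in <S>::=<N> <N> <C> (occurrence 2), <N> is followed by <C> with FIRST {q}; in <S>::=<N> r r, <N> is followed by r r with FIRST {r}; in <C>::=q <C> <N>, the suffix after <N> is empty, so FOLLOW(<N>) ⊇ FOLLOW(<C>) = {$, q, r}. Thus FOLLOW(<N>) = {$, q, r}.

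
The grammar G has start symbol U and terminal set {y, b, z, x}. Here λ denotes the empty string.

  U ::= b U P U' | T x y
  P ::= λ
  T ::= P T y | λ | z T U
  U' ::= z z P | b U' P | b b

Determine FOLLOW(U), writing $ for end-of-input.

{$, b, x, y, z}

FIRST(P): from P::=λ we get {λ}. So FIRST(P) = {λ}.
FIRST(U'): from U'::=z z P we get {z}; from U'::=b U' P we get {b}; from U'::=b b we get {b}. So FIRST(U') = {b, z}.
FIRST(T): from T::=P T y we get {y, z}; from T::=λ we get {λ}; from T::=z T U we get {z}. So FIRST(T) = {λ, y, z}.
FIRST(U): from U::=b U P U' we get {b}; from U::=T x y we get {x, y, z}. So FIRST(U) = {b, x, y, z}.
FOLLOW(U) includes $ since U is the start symbol.
FOLLOW(T): in U::=T x y, T is followed by x y with FIRST {x}; in T::=P T y, T is followed by y with FIRST {y}; in T::=z T U, T is followed by U with FIRST {b, x, y, z}. Thus FOLLOW(T) = {b, x, y, z}.
FOLLOW(U): in U::=b U P U', U is followed by P U' with FIRST {b, z}; in T::=z T U, the suffix after U is empty, so FOLLOW(U) ⊇ FOLLOW(T) = {b, x, y, z}. Thus FOLLOW(U) = {$, b, x, y, z}.
FOLLOW(U'): in U::=b U P U', the suffix after U' is empty, so FOLLOW(U') ⊇ FOLLOW(U) = {$, b, x, y, z}; in U'::=b U' P, U' is followed by P with FIRST {λ}; in U'::=b U' P, the suffix after U' is nullable (adds nothing new). Thus FOLLOW(U') = {$, b, x, y, z}.
FOLLOW(P): in U::=b U P U', P is followed by U' with FIRST {b, z}; in T::=P T y, P is followed by T y with FIRST {y, z}; in U'::=z z P, the suffix after P is empty, so FOLLOW(P) ⊇ FOLLOW(U') = {$, b, x, y, z}; in U'::=b U' P, the suffix after P is empty, so FOLLOW(P) ⊇ FOLLOW(U') = {$, b, x, y, z}. Thus FOLLOW(P) = {$, b, x, y, z}.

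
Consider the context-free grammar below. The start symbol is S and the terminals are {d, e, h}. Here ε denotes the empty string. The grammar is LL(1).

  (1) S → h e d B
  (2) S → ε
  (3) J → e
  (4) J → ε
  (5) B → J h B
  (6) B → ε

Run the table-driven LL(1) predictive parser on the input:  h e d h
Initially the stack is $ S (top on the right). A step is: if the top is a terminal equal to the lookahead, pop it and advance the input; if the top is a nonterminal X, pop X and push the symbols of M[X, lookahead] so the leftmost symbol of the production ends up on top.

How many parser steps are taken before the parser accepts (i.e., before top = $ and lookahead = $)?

8

step 1: stack=$ S  input=h e d h $  — expand S → h e d B
step 2: stack=$ B d e h  input=h e d h $  — match h
step 3: stack=$ B d e  input=e d h $  — match e
step 4: stack=$ B d  input=d h $  — match d
step 5: stack=$ B  input=h $  — expand B → J h B
step 6: stack=$ B h J  input=h $  — expand J → ε
step 7: stack=$ B h  input=h $  — match h
step 8: stack=$ B  input=$  — expand B → ε
Accept reached after 8 steps.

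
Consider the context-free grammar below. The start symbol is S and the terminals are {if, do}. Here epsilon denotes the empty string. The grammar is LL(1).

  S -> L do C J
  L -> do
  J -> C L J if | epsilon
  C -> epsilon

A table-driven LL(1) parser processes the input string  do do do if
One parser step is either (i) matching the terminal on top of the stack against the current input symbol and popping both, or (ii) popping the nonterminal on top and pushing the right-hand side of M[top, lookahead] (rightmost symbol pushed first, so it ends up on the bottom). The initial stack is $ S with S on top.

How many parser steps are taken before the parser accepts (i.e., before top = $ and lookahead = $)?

11

step 1: stack=$ S  input=do do do if $  — expand S -> L do C J
step 2: stack=$ J C do L  input=do do do if $  — expand L -> do
step 3: stack=$ J C do do  input=do do do if $  — match do
step 4: stack=$ J C do  input=do do if $  — match do
step 5: stack=$ J C  input=do if $  — expand C -> epsilon
step 6: stack=$ J  input=do if $  — expand J -> C L J if
step 7: stack=$ if J L C  input=do if $  — expand C -> epsilon
step 8: stack=$ if J L  input=do if $  — expand L -> do
step 9: stack=$ if J do  input=do if $  — match do
step 10: stack=$ if J  input=if $  — expand J -> epsilon
step 11: stack=$ if  input=if $  — match if
Accept reached after 11 steps.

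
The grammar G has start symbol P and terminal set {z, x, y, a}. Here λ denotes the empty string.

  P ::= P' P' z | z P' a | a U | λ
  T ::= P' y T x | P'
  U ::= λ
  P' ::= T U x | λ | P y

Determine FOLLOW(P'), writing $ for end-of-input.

FIRST(U): from U::=λ we get {λ}. So FIRST(U) = {λ}.
FIRST(P): from P::=P' P' z we get {a, x, y, z}; from P::=z P' a we get {z}; from P::=a U we get {a}; from P::=λ we get {λ}. So FIRST(P) = {λ, a, x, y, z}.
FIRST(T): from T::=P' y T x we get {a, x, y, z}; from T::=P' we get {λ, a, x, y, z}. So FIRST(T) = {λ, a, x, y, z}.
FIRST(P'): from P'::=T U x we get {a, x, y, z}; from P'::=λ we get {λ}; from P'::=P y we get {a, x, y, z}. So FIRST(P') = {λ, a, x, y, z}.
FOLLOW(P) includes $ since P is the start symbol.
FOLLOW(P): in P'::=P y, P is followed by y with FIRST {y}. Thus FOLLOW(P) = {$, y}.
FOLLOW(T): in T::=P' y T x, T is followed by x with FIRST {x}; in P'::=T U x, T is followed by U x with FIRST {x}. Thus FOLLOW(T) = {x}.
FOLLOW(U): in P::=a U, the suffix after U is empty, so FOLLOW(U) ⊇ FOLLOW(P) = {$, y}; in P'::=T U x, U is followed by x with FIRST {x}. Thus FOLLOW(U) = {$, x, y}.
FOLLOW(P'): in P::=P' P' z (occurrence 1), P' is followed by P' z with FIRST {a, x, y, z}; in P::=P' P' z (occurrence 2), P' is followed by z with FIRST {z}; in P::=z P' a, P' is followed by a with FIRST {a}; in T::=P' y T x, P' is followed by y T x with FIRST {y}; in T::=P', the suffix after P' is empty, so FOLLOW(P') ⊇ FOLLOW(T) = {x}. Thus FOLLOW(P') = {a, x, y, z}.

{a, x, y, z}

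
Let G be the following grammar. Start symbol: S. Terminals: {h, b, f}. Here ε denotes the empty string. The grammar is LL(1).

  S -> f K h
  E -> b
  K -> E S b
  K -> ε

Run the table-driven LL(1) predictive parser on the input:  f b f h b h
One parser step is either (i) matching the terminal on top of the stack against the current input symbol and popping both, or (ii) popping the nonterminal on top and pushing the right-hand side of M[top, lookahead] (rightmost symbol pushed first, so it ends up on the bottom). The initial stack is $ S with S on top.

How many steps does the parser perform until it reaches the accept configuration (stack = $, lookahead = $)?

      Stack        Input          Action
   1  $ S          f b f h b h $  expand S -> f K h
   2  $ h K f      f b f h b h $  match f
   3  $ h K        b f h b h $    expand K -> E S b
   4  $ h b S E    b f h b h $    expand E -> b
   5  $ h b S b    b f h b h $    match b
   6  $ h b S      f h b h $      expand S -> f K h
   7  $ h b h K f  f h b h $      match f
   8  $ h b h K    h b h $        expand K -> ε
   9  $ h b h      h b h $        match h
  10  $ h b        b h $          match b
  11  $ h          h $            match h
Accept reached after 11 steps.

11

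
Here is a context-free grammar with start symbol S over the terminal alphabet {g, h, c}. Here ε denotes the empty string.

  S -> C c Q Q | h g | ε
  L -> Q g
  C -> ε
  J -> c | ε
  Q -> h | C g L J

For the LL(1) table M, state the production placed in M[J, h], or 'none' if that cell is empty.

FIRST(C): from C->ε we get {ε}. So FIRST(C) = {ε}.
FIRST(J): from J->c we get {c}; from J->ε we get {ε}. So FIRST(J) = {ε, c}.
FIRST(S): from S->C c Q Q we get {c}; from S->h g we get {h}; from S->ε we get {ε}. So FIRST(S) = {ε, c, h}.
FIRST(Q): from Q->h we get {h}; from Q->C g L J we get {g}. So FIRST(Q) = {g, h}.
FIRST(L): from L->Q g we get {g, h}. So FIRST(L) = {g, h}.
FOLLOW(S) includes $ since S is the start symbol.
FOLLOW(Q): in S->C c Q Q (occurrence 1), Q is followed by Q with FIRST {g, h}; in S->C c Q Q (occurrence 2), the suffix after Q is empty, so FOLLOW(Q) ⊇ FOLLOW(S) = {$}; in L->Q g, Q is followed by g with FIRST {g}. Thus FOLLOW(Q) = {$, g, h}.
FOLLOW(J): in Q->C g L J, the suffix after J is empty, so FOLLOW(J) ⊇ FOLLOW(Q) = {$, g, h}. Thus FOLLOW(J) = {$, g, h}.
For J -> c: FIRST(c) = {c}, so it goes in M[J, t] for t ∈ {c}.
For J -> ε: FIRST(ε) = {ε}, so it goes in M[J, t] for t ∈ {}; since ε ∈ FIRST, also for every t ∈ FOLLOW(J) = {$, g, h}.

J -> ε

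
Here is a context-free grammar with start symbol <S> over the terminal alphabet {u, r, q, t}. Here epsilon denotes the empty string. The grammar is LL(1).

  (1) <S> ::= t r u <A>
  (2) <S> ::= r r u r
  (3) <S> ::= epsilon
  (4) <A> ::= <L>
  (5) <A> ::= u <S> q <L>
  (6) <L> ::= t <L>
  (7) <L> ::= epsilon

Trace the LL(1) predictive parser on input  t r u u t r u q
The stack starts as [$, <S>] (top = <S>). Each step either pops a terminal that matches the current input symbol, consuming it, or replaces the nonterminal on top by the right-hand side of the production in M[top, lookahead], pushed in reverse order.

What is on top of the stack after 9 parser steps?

     Stack              Input              Action
  1  $ <S>              t r u u t r u q $  expand <S> ::= t r u <A>
  2  $ <A> u r t        t r u u t r u q $  match t
  3  $ <A> u r          r u u t r u q $    match r
  4  $ <A> u            u u t r u q $      match u
  5  $ <A>              u t r u q $        expand <A> ::= u <S> q <L>
  6  $ <L> q <S> u      u t r u q $        match u
  7  $ <L> q <S>        t r u q $          expand <S> ::= t r u <A>
  8  $ <L> q <A> u r t  t r u q $          match t
  9  $ <L> q <A> u r    r u q $            match r
Stack after step 9: $ <L> q <A> u (top = u).

u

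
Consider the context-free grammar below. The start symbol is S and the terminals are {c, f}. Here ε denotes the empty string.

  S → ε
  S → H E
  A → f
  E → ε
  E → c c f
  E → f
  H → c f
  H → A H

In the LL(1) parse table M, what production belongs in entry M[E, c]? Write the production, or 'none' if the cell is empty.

FIRST(A) = {f}
FIRST(E) = {ε, c, f}
FIRST(H) = {c, f}  (via A H)
FIRST(S) = {ε, c, f}  (via H E)
FOLLOW(S) includes $ since S is the start symbol.
FOLLOW(S): S appears on no right-hand side. Thus FOLLOW(S) = {$}.
FOLLOW(E): in S→H E, the suffix after E is empty, so FOLLOW(E) ⊇ FOLLOW(S) = {$}. Thus FOLLOW(E) = {$}.
For E → ε: FIRST(ε) = {ε}, so it goes in M[E, t] for t ∈ {}; since ε ∈ FIRST, also for every t ∈ FOLLOW(E) = {$}.
For E → c c f: FIRST(c c f) = {c}, so it goes in M[E, t] for t ∈ {c}.
For E → f: FIRST(f) = {f}, so it goes in M[E, t] for t ∈ {f}.

E → c c f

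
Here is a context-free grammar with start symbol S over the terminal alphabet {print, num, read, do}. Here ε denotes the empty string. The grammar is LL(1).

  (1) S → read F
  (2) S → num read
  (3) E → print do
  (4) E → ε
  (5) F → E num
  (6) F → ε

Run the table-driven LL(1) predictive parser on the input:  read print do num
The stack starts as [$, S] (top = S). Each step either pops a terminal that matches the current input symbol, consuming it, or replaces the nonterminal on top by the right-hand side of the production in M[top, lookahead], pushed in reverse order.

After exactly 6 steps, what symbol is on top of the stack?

num

     Stack           Input                Action
  1  $ S             read print do num $  expand S → read F
  2  $ F read        read print do num $  match read
  3  $ F             print do num $       expand F → E num
  4  $ num E         print do num $       expand E → print do
  5  $ num do print  print do num $       match print
  6  $ num do        do num $             match do
Stack after step 6: $ num (top = num).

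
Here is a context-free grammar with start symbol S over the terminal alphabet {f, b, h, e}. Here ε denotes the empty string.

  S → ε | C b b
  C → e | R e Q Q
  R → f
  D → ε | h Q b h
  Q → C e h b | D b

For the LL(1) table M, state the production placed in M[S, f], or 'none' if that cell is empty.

FIRST(R) = {f}
FIRST(D) = {ε, h}
FIRST(C) = {e, f}  (via R e Q Q)
FIRST(S) = {ε, e, f}  (via C b b)
FIRST(Q) = {b, e, f, h}  (via C e h b, D b)
FOLLOW(S) includes $ since S is the start symbol.
FOLLOW(S): S appears on no right-hand side. Thus FOLLOW(S) = {$}.
For S → ε: FIRST(ε) = {ε}, so it goes in M[S, t] for t ∈ {}; since ε ∈ FIRST, also for every t ∈ FOLLOW(S) = {$}.
For S → C b b: FIRST(C b b) = {e, f}, so it goes in M[S, t] for t ∈ {e, f}.

S → C b b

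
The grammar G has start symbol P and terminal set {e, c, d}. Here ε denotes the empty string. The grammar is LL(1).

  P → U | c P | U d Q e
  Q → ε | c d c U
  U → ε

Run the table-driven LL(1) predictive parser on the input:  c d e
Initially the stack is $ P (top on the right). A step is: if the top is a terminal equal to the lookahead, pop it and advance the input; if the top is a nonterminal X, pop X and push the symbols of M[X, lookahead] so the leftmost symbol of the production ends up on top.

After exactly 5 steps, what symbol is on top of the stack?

step 1: stack=$ P  input=c d e $  — expand P → c P
step 2: stack=$ P c  input=c d e $  — match c
step 3: stack=$ P  input=d e $  — expand P → U d Q e
step 4: stack=$ e Q d U  input=d e $  — expand U → ε
step 5: stack=$ e Q d  input=d e $  — match d
Stack after step 5: $ e Q (top = Q).

Q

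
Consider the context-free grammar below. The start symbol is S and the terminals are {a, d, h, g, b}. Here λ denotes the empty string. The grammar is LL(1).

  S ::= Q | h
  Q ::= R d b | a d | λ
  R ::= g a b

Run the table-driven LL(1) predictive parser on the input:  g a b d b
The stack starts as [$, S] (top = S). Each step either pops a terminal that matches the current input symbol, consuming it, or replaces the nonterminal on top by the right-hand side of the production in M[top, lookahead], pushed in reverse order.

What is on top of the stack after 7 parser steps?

b

step 1: stack=$ S  input=g a b d b $  — expand S ::= Q
step 2: stack=$ Q  input=g a b d b $  — expand Q ::= R d b
step 3: stack=$ b d R  input=g a b d b $  — expand R ::= g a b
step 4: stack=$ b d b a g  input=g a b d b $  — match g
step 5: stack=$ b d b a  input=a b d b $  — match a
step 6: stack=$ b d b  input=b d b $  — match b
step 7: stack=$ b d  input=d b $  — match d
Stack after step 7: $ b (top = b).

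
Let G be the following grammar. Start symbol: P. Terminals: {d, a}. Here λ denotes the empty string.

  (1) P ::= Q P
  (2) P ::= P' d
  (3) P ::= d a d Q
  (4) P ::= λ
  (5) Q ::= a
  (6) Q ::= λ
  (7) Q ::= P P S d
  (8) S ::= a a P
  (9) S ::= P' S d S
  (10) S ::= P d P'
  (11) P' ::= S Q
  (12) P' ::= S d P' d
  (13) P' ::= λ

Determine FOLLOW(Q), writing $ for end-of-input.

{$, a, d}

FIRST(P): from P::=Q P we get {λ, a, d}; from P::=P' d we get {a, d}; from P::=d a d Q we get {d}; from P::=λ we get {λ}. So FIRST(P) = {λ, a, d}.
FIRST(Q): from Q::=a we get {a}; from Q::=λ we get {λ}; from Q::=P P S d we get {a, d}. So FIRST(Q) = {λ, a, d}.
FIRST(S): from S::=a a P we get {a}; from S::=P' S d S we get {a, d}; from S::=P d P' we get {a, d}. So FIRST(S) = {a, d}.
FIRST(P'): from P'::=S Q we get {a, d}; from P'::=S d P' d we get {a, d}; from P'::=λ we get {λ}. So FIRST(P') = {λ, a, d}.
FOLLOW(P) includes $ since P is the start symbol.
FOLLOW(P): in P::=Q P, the suffix after P is empty (adds nothing new); in Q::=P P S d (occurrence 1), P is followed by P S d with FIRST {a, d}; in Q::=P P S d (occurrence 2), P is followed by S d with FIRST {a, d}; in S::=a a P, the suffix after P is empty, so FOLLOW(P) ⊇ FOLLOW(S) = {a, d}; in S::=P d P', P is followed by d P' with FIRST {d}. Thus FOLLOW(P) = {$, a, d}.
FOLLOW(Q): in P::=Q P, Q is followed by P with FIRST {λ, a, d}; in P::=Q P, the suffix after Q is nullable, so FOLLOW(Q) ⊇ FOLLOW(P) = {$, a, d}; in P::=d a d Q, the suffix after Q is empty, so FOLLOW(Q) ⊇ FOLLOW(P) = {$, a, d}; in P'::=S Q, the suffix after Q is empty, so FOLLOW(Q) ⊇ FOLLOW(P') = {a, d}. Thus FOLLOW(Q) = {$, a, d}.
FOLLOW(S): in Q::=P P S d, S is followed by d with FIRST {d}; in S::=P' S d S (occurrence 1), S is followed by d S with FIRST {d}; in S::=P' S d S (occurrence 2), the suffix after S is empty (adds nothing new); in P'::=S Q, S is followed by Q with FIRST {λ, a, d}; in P'::=S Q, the suffix after S is nullable, so FOLLOW(S) ⊇ FOLLOW(P') = {a, d}; in P'::=S d P' d, S is followed by d P' d with FIRST {d}. Thus FOLLOW(S) = {a, d}.
FOLLOW(P'): in P::=P' d, P' is followed by d with FIRST {d}; in S::=P' S d S, P' is followed by S d S with FIRST {a, d}; in S::=P d P', the suffix after P' is empty, so FOLLOW(P') ⊇ FOLLOW(S) = {a, d}; in P'::=S d P' d, P' is followed by d with FIRST {d}. Thus FOLLOW(P') = {a, d}.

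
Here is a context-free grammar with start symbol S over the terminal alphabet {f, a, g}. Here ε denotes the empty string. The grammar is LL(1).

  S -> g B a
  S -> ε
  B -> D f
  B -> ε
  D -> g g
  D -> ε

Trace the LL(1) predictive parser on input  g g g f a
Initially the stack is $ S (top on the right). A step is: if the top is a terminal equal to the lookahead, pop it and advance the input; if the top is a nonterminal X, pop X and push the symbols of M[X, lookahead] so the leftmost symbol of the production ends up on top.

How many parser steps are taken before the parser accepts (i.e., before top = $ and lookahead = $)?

8

     Stack      Input        Action
  1  $ S        g g g f a $  expand S -> g B a
  2  $ a B g    g g g f a $  match g
  3  $ a B      g g f a $    expand B -> D f
  4  $ a f D    g g f a $    expand D -> g g
  5  $ a f g g  g g f a $    match g
  6  $ a f g    g f a $      match g
  7  $ a f      f a $        match f
  8  $ a        a $          match a
Accept reached after 8 steps.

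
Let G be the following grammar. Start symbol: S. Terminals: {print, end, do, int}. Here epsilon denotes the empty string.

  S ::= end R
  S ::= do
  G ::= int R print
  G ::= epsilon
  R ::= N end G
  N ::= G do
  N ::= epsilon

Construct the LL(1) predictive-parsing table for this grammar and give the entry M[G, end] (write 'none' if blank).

FIRST(S) = {do, end}
FIRST(G) = {epsilon, int}
FIRST(N) = {epsilon, do, int}  (via G do)
FIRST(R) = {do, end, int}  (via N end G)
FOLLOW(S) includes $ since S is the start symbol.
FOLLOW(R): in S::=end R, the suffix after R is empty, so FOLLOW(R) ⊇ FOLLOW(S) = {$}; in G::=int R print, R is followed by print with FIRST {print}. Thus FOLLOW(R) = {$, print}.
FOLLOW(G): in R::=N end G, the suffix after G is empty, so FOLLOW(G) ⊇ FOLLOW(R) = {$, print}; in N::=G do, G is followed by do with FIRST {do}. Thus FOLLOW(G) = {$, do, print}.
For G ::= int R print: FIRST(int R print) = {int}, so it goes in M[G, t] for t ∈ {int}.
For G ::= epsilon: FIRST(epsilon) = {epsilon}, so it goes in M[G, t] for t ∈ {}; since epsilon ∈ FIRST, also for every t ∈ FOLLOW(G) = {$, do, print}.
None of these place a production in M[G, end].

none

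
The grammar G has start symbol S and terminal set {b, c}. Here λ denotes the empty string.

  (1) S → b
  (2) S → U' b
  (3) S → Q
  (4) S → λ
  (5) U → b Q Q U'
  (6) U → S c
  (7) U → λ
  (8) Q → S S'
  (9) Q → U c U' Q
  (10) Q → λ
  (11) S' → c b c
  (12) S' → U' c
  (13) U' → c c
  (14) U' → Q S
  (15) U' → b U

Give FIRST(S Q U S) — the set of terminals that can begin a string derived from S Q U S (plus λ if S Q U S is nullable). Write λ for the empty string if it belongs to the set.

FIRST(S): from S→b we get {b}; from S→U' b we get {b, c}; from S→Q we get {λ, b, c}; from S→λ we get {λ}. So FIRST(S) = {λ, b, c}.
FIRST(U): from U→b Q Q U' we get {b}; from U→S c we get {b, c}; from U→λ we get {λ}. So FIRST(U) = {λ, b, c}.
FIRST(Q): from Q→S S' we get {b, c}; from Q→U c U' Q we get {b, c}; from Q→λ we get {λ}. So FIRST(Q) = {λ, b, c}.
FIRST(U'): from U'→c c we get {c}; from U'→Q S we get {λ, b, c}; from U'→b U we get {b}. So FIRST(U') = {λ, b, c}.
FIRST(S'): from S'→c b c we get {c}; from S'→U' c we get {b, c}. So FIRST(S') = {b, c}.
FIRST(S Q U S): take FIRST of each symbol in turn, carrying on past any symbol whose FIRST contains λ; result {λ, b, c}.

{λ, b, c}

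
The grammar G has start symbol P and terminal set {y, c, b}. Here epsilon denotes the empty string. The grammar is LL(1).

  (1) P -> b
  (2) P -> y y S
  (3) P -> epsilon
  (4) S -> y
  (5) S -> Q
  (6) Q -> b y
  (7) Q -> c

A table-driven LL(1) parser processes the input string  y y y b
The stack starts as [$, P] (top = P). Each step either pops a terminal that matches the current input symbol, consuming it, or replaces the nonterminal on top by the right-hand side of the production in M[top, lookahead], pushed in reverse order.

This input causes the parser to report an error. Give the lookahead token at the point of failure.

step 1: stack=$ P  input=y y y b $  — expand P -> y y S
step 2: stack=$ S y y  input=y y y b $  — match y
step 3: stack=$ S y  input=y y b $  — match y
step 4: stack=$ S  input=y b $  — expand S -> y
step 5: stack=$ y  input=y b $  — match y
step 6: stack=$  input=b $  — error: stack empty but input remains

b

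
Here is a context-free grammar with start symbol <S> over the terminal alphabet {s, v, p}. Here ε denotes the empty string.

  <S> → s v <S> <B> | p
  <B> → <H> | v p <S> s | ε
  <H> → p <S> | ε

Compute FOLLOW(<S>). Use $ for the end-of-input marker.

{$, p, s, v}

FIRST(<S>) = {p, s}
FIRST(<H>) = {ε, p}
FIRST(<B>) = {ε, p, v}  (via <H>)
FOLLOW(<S>) includes $ since <S> is the start symbol.
FOLLOW(<S>): in <S>→s v <S> <B>, <S> is followed by <B> with FIRST {ε, p, v}; in <S>→s v <S> <B>, the suffix after <S> is nullable (adds nothing new); in <B>→v p <S> s, <S> is followed by s with FIRST {s}; in <H>→p <S>, the suffix after <S> is empty, so FOLLOW(<S>) ⊇ FOLLOW(<H>) = {$, p, s, v}. Thus FOLLOW(<S>) = {$, p, s, v}.
FOLLOW(<B>): in <S>→s v <S> <B>, the suffix after <B> is empty, so FOLLOW(<B>) ⊇ FOLLOW(<S>) = {$, p, s, v}. Thus FOLLOW(<B>) = {$, p, s, v}.
FOLLOW(<H>): in <B>→<H>, the suffix after <H> is empty, so FOLLOW(<H>) ⊇ FOLLOW(<B>) = {$, p, s, v}. Thus FOLLOW(<H>) = {$, p, s, v}.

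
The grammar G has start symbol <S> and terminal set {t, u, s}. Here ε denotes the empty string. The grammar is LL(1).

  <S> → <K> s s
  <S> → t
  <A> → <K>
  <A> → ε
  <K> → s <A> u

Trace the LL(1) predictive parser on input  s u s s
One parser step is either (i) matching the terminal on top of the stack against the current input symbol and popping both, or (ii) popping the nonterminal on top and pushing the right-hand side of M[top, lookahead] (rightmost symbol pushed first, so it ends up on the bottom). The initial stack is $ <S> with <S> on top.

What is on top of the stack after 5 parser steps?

     Stack          Input      Action
  1  $ <S>          s u s s $  expand <S> → <K> s s
  2  $ s s <K>      s u s s $  expand <K> → s <A> u
  3  $ s s u <A> s  s u s s $  match s
  4  $ s s u <A>    u s s $    expand <A> → ε
  5  $ s s u        u s s $    match u
Stack after step 5: $ s s (top = s).

s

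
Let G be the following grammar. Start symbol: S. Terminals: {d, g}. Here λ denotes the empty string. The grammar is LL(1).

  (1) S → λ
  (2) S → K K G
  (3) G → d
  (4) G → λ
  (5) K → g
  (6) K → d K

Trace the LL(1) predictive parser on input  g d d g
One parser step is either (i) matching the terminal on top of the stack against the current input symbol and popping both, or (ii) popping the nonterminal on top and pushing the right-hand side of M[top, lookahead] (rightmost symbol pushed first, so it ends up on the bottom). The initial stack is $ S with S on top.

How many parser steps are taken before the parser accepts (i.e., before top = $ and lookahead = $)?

      Stack    Input      Action
   1  $ S      g d d g $  expand S → K K G
   2  $ G K K  g d d g $  expand K → g
   3  $ G K g  g d d g $  match g
   4  $ G K    d d g $    expand K → d K
   5  $ G K d  d d g $    match d
   6  $ G K    d g $      expand K → d K
   7  $ G K d  d g $      match d
   8  $ G K    g $        expand K → g
   9  $ G g    g $        match g
  10  $ G      $          expand G → λ
Accept reached after 10 steps.

10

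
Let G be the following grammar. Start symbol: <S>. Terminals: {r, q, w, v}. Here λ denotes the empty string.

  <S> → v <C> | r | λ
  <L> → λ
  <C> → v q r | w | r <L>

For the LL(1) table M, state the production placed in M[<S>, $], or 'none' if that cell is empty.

<S> → λ

FIRST(<S>) = {λ, r, v}
FIRST(<L>) = {λ}
FIRST(<C>) = {r, v, w}
FOLLOW(<S>) includes $ since <S> is the start symbol.
FOLLOW(<S>): <S> appears on no right-hand side. Thus FOLLOW(<S>) = {$}.
For <S> → v <C>: FIRST(v <C>) = {v}, so it goes in M[<S>, t] for t ∈ {v}.
For <S> → r: FIRST(r) = {r}, so it goes in M[<S>, t] for t ∈ {r}.
For <S> → λ: FIRST(λ) = {λ}, so it goes in M[<S>, t] for t ∈ {}; since λ ∈ FIRST, also for every t ∈ FOLLOW(<S>) = {$}.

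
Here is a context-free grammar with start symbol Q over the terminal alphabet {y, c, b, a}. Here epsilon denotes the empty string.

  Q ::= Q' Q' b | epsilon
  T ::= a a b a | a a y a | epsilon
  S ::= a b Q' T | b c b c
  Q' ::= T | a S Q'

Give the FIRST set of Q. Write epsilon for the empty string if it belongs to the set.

FIRST(T) = {epsilon, a}
FIRST(S) = {a, b}
FIRST(Q') = {epsilon, a}  (via T)
FIRST(Q) = {epsilon, a, b}  (via Q' Q' b)

{epsilon, a, b}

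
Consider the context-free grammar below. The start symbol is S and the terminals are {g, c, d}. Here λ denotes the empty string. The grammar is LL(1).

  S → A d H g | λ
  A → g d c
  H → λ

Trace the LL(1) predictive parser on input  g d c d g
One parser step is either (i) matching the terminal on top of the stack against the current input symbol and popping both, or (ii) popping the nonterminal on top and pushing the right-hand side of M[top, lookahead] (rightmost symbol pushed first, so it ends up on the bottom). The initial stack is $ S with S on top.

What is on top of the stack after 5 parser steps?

d

     Stack          Input        Action
  1  $ S            g d c d g $  expand S → A d H g
  2  $ g H d A      g d c d g $  expand A → g d c
  3  $ g H d c d g  g d c d g $  match g
  4  $ g H d c d    d c d g $    match d
  5  $ g H d c      c d g $      match c
Stack after step 5: $ g H d (top = d).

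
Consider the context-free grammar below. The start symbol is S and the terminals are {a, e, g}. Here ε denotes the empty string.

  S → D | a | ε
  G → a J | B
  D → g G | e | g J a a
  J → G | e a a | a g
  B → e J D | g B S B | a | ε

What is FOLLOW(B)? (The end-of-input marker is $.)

FIRST(D) = {e, g}
FIRST(B) = {ε, a, e, g}
FIRST(S) = {ε, a, e, g}  (via D)
FIRST(G) = {ε, a, e, g}  (via B)
FIRST(J) = {ε, a, e, g}  (via G)
FOLLOW(S) includes $ since S is the start symbol.
FOLLOW(S): in B→g B S B, S is followed by B with FIRST {ε, a, e, g}; in B→g B S B, the suffix after S is nullable, so FOLLOW(S) ⊇ FOLLOW(B) = {$, a, e, g}. Thus FOLLOW(S) = {$, a, e, g}.
FOLLOW(G): in D→g G, the suffix after G is empty, so FOLLOW(G) ⊇ FOLLOW(D) = {$, a, e, g}; in J→G, the suffix after G is empty, so FOLLOW(G) ⊇ FOLLOW(J) = {$, a, e, g}. Thus FOLLOW(G) = {$, a, e, g}.
FOLLOW(J): in G→a J, the suffix after J is empty, so FOLLOW(J) ⊇ FOLLOW(G) = {$, a, e, g}; in D→g J a a, J is followed by a a with FIRST {a}; in B→e J D, J is followed by D with FIRST {e, g}. Thus FOLLOW(J) = {$, a, e, g}.
FOLLOW(B): in G→B, the suffix after B is empty, so FOLLOW(B) ⊇ FOLLOW(G) = {$, a, e, g}; in B→g B S B (occurrence 1), B is followed by S B with FIRST {ε, a, e, g}; in B→g B S B (occurrence 1), the suffix after B is nullable (adds nothing new); in B→g B S B (occurrence 2), the suffix after B is empty (adds nothing new). Thus FOLLOW(B) = {$, a, e, g}.
FOLLOW(D): in S→D, the suffix after D is empty, so FOLLOW(D) ⊇ FOLLOW(S) = {$, a, e, g}; in B→e J D, the suffix after D is empty, so FOLLOW(D) ⊇ FOLLOW(B) = {$, a, e, g}. Thus FOLLOW(D) = {$, a, e, g}.

{$, a, e, g}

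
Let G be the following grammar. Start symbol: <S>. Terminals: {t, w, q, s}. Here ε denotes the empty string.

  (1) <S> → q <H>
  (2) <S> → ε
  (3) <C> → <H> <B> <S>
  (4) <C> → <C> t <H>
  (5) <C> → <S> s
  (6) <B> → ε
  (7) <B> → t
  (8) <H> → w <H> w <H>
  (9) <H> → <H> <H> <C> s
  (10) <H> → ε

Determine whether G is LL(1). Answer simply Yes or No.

No

FIRST(<S>) = {ε, q}
FIRST(<C>) = {ε, q, s, t, w}
FIRST(<B>) = {ε, t}
FIRST(<H>) = {ε, q, s, t, w}
FOLLOW(<S>) = {$, s, t}
FOLLOW(<C>) = {s, t}
FOLLOW(<B>) = {q, s, t}
FOLLOW(<H>) = {$, q, s, t, w}
Cell M[<B>, t] receives both <B> → ε and <B> → t — the grammar is not LL(1).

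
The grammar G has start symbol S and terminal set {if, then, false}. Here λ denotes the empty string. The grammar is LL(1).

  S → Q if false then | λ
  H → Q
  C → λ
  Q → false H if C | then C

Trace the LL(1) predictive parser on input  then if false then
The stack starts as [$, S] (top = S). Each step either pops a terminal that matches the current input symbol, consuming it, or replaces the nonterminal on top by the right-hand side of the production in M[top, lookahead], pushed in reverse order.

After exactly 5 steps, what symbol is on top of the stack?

false

step 1: stack=$ S  input=then if false then $  — expand S → Q if false then
step 2: stack=$ then false if Q  input=then if false then $  — expand Q → then C
step 3: stack=$ then false if C then  input=then if false then $  — match then
step 4: stack=$ then false if C  input=if false then $  — expand C → λ
step 5: stack=$ then false if  input=if false then $  — match if
Stack after step 5: $ then false (top = false).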